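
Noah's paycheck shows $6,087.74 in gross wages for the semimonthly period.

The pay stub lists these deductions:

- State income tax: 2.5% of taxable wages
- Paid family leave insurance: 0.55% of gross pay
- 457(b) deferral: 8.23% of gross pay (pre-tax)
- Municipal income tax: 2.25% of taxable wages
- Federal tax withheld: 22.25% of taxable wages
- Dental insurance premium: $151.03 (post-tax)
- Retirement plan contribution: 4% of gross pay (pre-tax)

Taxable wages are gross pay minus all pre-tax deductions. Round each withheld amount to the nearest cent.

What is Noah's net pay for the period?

$3,716.04

Retirement plan contribution: $6,087.74 × 0.04 = $243.51
457(b) deferral: $6,087.74 × 0.0823 = $501.02
Pre-tax total = $243.51 + $501.02 = $744.53
Taxable wages = $6,087.74 − $744.53 = $5,343.21
State income tax: $5,343.21 × 0.025 = $133.58
Federal tax withheld: $5,343.21 × 0.2225 = $1,188.86
Municipal income tax: $5,343.21 × 0.0225 = $120.22
Paid family leave insurance: $6,087.74 × 0.0055 = $33.48
Dental insurance premium: $151.03
Total deductions = $243.51 + $501.02 + $133.58 + $1,188.86 + $120.22 + $33.48 + $151.03 = $2,371.70
Net pay = $6,087.74 − $2,371.70 = $3,716.04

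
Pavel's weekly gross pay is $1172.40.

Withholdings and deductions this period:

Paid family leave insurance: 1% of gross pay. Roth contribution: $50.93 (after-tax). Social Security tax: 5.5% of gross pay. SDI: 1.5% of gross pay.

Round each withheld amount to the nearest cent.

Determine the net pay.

$1027.68

Paid family leave insurance: $1172.40 × 0.01 = $11.72
SDI: $1172.40 × 0.015 = $17.59
Social Security tax: $1172.40 × 0.055 = $64.48
Roth contribution: $50.93
Total deductions = $11.72 + $17.59 + $64.48 + $50.93 = $144.72
Net pay = $1172.40 − $144.72 = $1027.68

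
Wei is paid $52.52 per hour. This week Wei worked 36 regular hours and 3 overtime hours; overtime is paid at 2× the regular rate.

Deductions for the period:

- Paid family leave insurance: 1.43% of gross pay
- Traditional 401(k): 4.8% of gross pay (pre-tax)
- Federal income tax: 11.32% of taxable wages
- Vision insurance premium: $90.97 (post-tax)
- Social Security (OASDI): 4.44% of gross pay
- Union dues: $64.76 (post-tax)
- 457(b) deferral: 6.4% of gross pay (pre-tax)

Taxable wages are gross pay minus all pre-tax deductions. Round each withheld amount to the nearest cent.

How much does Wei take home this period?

Regular pay: 36 × $52.52 = $1,890.72
Overtime pay: 3 × $52.52 × 2 = $315.12
Gross pay = $1,890.72 + $315.12 = $2,205.84
Traditional 401(k): $2,205.84 × 0.048 = $105.88
457(b) deferral: $2,205.84 × 0.064 = $141.17
Pre-tax total = $105.88 + $141.17 = $247.05
Taxable wages = $2,205.84 − $247.05 = $1,958.79
Federal income tax: $1,958.79 × 0.1132 = $221.74
Paid family leave insurance: $2,205.84 × 0.0143 = $31.54
Social Security (OASDI): $2,205.84 × 0.0444 = $97.94
Union dues: $64.76
Vision insurance premium: $90.97
Total deductions = $105.88 + $141.17 + $221.74 + $31.54 + $97.94 + $64.76 + $90.97 = $754.00
Net pay = $2,205.84 − $754.00 = $1,451.84

$1,451.84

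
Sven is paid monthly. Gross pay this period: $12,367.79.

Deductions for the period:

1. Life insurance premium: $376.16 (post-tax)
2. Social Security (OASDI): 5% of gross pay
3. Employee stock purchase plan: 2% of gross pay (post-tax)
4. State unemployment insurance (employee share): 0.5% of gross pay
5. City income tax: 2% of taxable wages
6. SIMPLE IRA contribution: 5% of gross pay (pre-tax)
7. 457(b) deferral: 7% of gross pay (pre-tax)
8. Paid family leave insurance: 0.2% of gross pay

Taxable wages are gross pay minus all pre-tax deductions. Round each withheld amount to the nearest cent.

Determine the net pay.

$9,337.49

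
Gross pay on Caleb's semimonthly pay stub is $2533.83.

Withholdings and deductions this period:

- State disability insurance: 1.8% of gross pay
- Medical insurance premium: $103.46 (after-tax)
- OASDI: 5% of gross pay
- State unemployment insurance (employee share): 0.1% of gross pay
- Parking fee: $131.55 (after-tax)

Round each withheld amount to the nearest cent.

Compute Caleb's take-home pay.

$2123.99

OASDI: $2533.83 × 0.05 = $126.69
State unemployment insurance (employee share): $2533.83 × 0.001 = $2.53
State disability insurance: $2533.83 × 0.018 = $45.61
Medical insurance premium: $103.46
Parking fee: $131.55
Total deductions = $126.69 + $2.53 + $45.61 + $103.46 + $131.55 = $409.84
Net pay = $2533.83 − $409.84 = $2123.99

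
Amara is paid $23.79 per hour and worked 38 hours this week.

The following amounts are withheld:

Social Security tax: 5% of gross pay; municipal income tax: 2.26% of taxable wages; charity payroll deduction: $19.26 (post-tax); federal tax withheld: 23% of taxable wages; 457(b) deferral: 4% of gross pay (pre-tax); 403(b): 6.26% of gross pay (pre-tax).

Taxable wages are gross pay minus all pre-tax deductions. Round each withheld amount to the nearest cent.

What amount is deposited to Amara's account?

$541.89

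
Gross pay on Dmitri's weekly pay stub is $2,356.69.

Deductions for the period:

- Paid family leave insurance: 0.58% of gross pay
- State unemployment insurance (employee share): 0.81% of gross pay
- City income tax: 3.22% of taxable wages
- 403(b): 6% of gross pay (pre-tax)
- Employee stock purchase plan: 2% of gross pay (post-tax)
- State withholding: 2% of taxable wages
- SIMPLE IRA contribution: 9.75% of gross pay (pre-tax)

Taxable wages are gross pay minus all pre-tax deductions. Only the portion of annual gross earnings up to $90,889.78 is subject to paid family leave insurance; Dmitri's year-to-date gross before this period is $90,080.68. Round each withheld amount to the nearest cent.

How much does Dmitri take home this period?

$1,810.96

SIMPLE IRA contribution: $2,356.69 × 0.0975 = $229.78
403(b): $2,356.69 × 0.06 = $141.40
Pre-tax total = $229.78 + $141.40 = $371.18
Taxable wages = $2,356.69 − $371.18 = $1,985.51
City income tax: $1,985.51 × 0.0322 = $63.93
State withholding: $1,985.51 × 0.02 = $39.71
State unemployment insurance (employee share): $2,356.69 × 0.0081 = $19.09
Paid family leave insurance: only $90,889.78 − $90,080.68 = $809.10 of this check is subject → $809.10 × 0.0058 = $4.69
Employee stock purchase plan: $2,356.69 × 0.02 = $47.13
Total deductions = $229.78 + $141.40 + $63.93 + $39.71 + $19.09 + $4.69 + $47.13 = $545.73
Net pay = $2,356.69 − $545.73 = $1,810.96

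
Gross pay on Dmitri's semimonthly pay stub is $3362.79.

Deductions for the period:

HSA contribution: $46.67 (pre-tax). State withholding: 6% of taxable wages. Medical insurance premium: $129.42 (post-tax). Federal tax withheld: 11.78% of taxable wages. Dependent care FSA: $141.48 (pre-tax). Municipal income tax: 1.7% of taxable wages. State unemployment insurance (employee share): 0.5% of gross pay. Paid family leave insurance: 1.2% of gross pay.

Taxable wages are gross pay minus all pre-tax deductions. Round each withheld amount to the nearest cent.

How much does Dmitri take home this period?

HSA contribution: $46.67
Dependent care FSA: $141.48
Pre-tax total = $46.67 + $141.48 = $188.15
Taxable wages = $3362.79 − $188.15 = $3174.64
Federal tax withheld: $3174.64 × 0.1178 = $373.97
Municipal income tax: $3174.64 × 0.017 = $53.97
State withholding: $3174.64 × 0.06 = $190.48
State unemployment insurance (employee share): $3362.79 × 0.005 = $16.81
Paid family leave insurance: $3362.79 × 0.012 = $40.35
Medical insurance premium: $129.42
Total deductions = $46.67 + $141.48 + $373.97 + $53.97 + $190.48 + $16.81 + $40.35 + $129.42 = $993.15
Net pay = $3362.79 − $993.15 = $2369.64

$2369.64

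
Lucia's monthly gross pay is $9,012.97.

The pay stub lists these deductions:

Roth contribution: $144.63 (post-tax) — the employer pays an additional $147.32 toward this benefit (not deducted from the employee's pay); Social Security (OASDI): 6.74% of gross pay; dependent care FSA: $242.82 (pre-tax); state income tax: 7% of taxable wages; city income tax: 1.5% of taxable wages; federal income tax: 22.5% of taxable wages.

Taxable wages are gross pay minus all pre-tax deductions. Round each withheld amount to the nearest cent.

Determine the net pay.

$5,299.31

Dependent care FSA: $242.82
Taxable wages = $9,012.97 − $242.82 = $8,770.15
Federal income tax: $8,770.15 × 0.225 = $1,973.28
City income tax: $8,770.15 × 0.015 = $131.55
State income tax: $8,770.15 × 0.07 = $613.91
Social Security (OASDI): $9,012.97 × 0.0674 = $607.47
Roth contribution: $144.63
(Employer's $147.32 toward Roth contribution is not withheld from the employee.)
Total deductions = $242.82 + $1,973.28 + $131.55 + $613.91 + $607.47 + $144.63 = $3,713.66
Net pay = $9,012.97 − $3,713.66 = $5,299.31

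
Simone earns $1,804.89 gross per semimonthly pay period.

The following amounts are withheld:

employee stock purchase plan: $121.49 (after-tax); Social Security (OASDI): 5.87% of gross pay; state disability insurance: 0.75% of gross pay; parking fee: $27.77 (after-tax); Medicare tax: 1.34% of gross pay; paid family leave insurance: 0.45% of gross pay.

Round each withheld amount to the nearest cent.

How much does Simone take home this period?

$1,503.83

State disability insurance: $1,804.89 × 0.0075 = $13.54
Medicare tax: $1,804.89 × 0.0134 = $24.19
Social Security (OASDI): $1,804.89 × 0.0587 = $105.95
Paid family leave insurance: $1,804.89 × 0.0045 = $8.12
Employee stock purchase plan: $121.49
Parking fee: $27.77
Total deductions = $13.54 + $24.19 + $105.95 + $8.12 + $121.49 + $27.77 = $301.06
Net pay = $1,804.89 − $301.06 = $1,503.83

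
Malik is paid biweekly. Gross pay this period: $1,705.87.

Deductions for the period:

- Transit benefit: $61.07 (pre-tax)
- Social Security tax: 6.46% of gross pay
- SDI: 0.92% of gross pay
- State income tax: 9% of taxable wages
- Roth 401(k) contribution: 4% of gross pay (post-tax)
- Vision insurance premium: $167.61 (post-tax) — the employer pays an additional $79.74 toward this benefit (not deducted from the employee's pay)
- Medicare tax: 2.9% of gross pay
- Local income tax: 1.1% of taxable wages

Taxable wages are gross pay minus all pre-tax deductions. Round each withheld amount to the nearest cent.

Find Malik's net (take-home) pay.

Transit benefit: $61.07
Taxable wages = $1,705.87 − $61.07 = $1,644.80
Local income tax: $1,644.80 × 0.011 = $18.09
State income tax: $1,644.80 × 0.09 = $148.03
SDI: $1,705.87 × 0.0092 = $15.69
Social Security tax: $1,705.87 × 0.0646 = $110.20
Medicare tax: $1,705.87 × 0.029 = $49.47
Roth 401(k) contribution: $1,705.87 × 0.04 = $68.23
Vision insurance premium: $167.61
(Employer's $79.74 toward vision insurance premium is not withheld from the employee.)
Total deductions = $61.07 + $18.09 + $148.03 + $15.69 + $110.20 + $49.47 + $68.23 + $167.61 = $638.39
Net pay = $1,705.87 − $638.39 = $1,067.48

$1,067.48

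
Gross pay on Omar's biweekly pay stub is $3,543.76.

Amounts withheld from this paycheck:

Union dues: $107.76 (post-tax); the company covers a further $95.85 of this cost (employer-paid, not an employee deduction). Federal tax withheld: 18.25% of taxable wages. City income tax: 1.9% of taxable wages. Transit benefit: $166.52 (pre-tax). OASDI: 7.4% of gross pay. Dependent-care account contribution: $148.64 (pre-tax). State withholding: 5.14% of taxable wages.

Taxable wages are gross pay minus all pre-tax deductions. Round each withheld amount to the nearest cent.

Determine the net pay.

Transit benefit: $166.52
Dependent-care account contribution: $148.64
Pre-tax total = $166.52 + $148.64 = $315.16
Taxable wages = $3,543.76 − $315.16 = $3,228.60
State withholding: $3,228.60 × 0.0514 = $165.95
City income tax: $3,228.60 × 0.019 = $61.34
Federal tax withheld: $3,228.60 × 0.1825 = $589.22
OASDI: $3,543.76 × 0.074 = $262.24
Union dues: $107.76
(Employer's $95.85 toward union dues is not withheld from the employee.)
Total deductions = $166.52 + $148.64 + $165.95 + $61.34 + $589.22 + $262.24 + $107.76 = $1,501.67
Net pay = $3,543.76 − $1,501.67 = $2,042.09

$2,042.09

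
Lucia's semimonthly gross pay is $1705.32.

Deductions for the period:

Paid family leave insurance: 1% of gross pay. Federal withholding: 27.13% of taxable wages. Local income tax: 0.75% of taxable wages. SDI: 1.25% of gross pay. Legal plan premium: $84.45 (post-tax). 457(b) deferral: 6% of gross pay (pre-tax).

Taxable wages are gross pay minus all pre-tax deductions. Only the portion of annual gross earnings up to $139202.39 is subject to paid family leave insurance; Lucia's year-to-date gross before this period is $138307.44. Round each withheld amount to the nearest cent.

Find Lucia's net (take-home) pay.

$1041.37

457(b) deferral: $1705.32 × 0.06 = $102.32
Taxable wages = $1705.32 − $102.32 = $1603.00
Federal withholding: $1603.00 × 0.2713 = $434.89
Local income tax: $1603.00 × 0.0075 = $12.02
Paid family leave insurance: only $139202.39 − $138307.44 = $894.95 of this check is subject → $894.95 × 0.01 = $8.95
SDI: $1705.32 × 0.0125 = $21.32
Legal plan premium: $84.45
Total deductions = $102.32 + $434.89 + $12.02 + $8.95 + $21.32 + $84.45 = $663.95
Net pay = $1705.32 − $663.95 = $1041.37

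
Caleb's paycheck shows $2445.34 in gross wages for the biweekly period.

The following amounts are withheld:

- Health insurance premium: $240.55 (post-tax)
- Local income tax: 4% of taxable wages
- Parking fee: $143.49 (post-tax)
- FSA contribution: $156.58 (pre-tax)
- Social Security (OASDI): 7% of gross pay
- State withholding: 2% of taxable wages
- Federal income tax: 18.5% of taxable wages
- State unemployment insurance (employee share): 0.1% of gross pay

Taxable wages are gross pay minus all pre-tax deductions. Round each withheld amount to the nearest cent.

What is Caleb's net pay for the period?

$1170.35

FSA contribution: $156.58
Taxable wages = $2445.34 − $156.58 = $2288.76
Local income tax: $2288.76 × 0.04 = $91.55
Federal income tax: $2288.76 × 0.185 = $423.42
State withholding: $2288.76 × 0.02 = $45.78
Social Security (OASDI): $2445.34 × 0.07 = $171.17
State unemployment insurance (employee share): $2445.34 × 0.001 = $2.45
Health insurance premium: $240.55
Parking fee: $143.49
Total deductions = $156.58 + $91.55 + $423.42 + $45.78 + $171.17 + $2.45 + $240.55 + $143.49 = $1274.99
Net pay = $2445.34 − $1274.99 = $1170.35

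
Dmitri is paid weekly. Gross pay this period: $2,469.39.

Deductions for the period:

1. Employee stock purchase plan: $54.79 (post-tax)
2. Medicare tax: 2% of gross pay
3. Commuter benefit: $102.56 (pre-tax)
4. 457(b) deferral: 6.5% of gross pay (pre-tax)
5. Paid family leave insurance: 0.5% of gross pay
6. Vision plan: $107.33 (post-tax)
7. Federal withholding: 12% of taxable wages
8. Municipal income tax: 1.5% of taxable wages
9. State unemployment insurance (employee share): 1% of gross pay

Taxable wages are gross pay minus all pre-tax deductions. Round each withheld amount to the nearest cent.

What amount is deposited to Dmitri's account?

$1,659.92

Commuter benefit: $102.56
457(b) deferral: $2,469.39 × 0.065 = $160.51
Pre-tax total = $102.56 + $160.51 = $263.07
Taxable wages = $2,469.39 − $263.07 = $2,206.32
Federal withholding: $2,206.32 × 0.12 = $264.76
Municipal income tax: $2,206.32 × 0.015 = $33.09
State unemployment insurance (employee share): $2,469.39 × 0.01 = $24.69
Medicare tax: $2,469.39 × 0.02 = $49.39
Paid family leave insurance: $2,469.39 × 0.005 = $12.35
Vision plan: $107.33
Employee stock purchase plan: $54.79
Total deductions = $102.56 + $160.51 + $264.76 + $33.09 + $24.69 + $49.39 + $12.35 + $107.33 + $54.79 = $809.47
Net pay = $2,469.39 − $809.47 = $1,659.92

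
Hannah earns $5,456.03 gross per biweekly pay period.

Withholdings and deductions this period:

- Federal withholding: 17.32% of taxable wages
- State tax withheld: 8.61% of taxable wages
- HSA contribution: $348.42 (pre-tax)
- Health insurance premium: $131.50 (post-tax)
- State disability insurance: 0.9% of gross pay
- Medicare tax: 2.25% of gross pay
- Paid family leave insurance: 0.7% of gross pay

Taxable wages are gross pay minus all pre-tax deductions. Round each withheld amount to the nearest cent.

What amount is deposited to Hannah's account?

HSA contribution: $348.42
Taxable wages = $5,456.03 − $348.42 = $5,107.61
Federal withholding: $5,107.61 × 0.1732 = $884.64
State tax withheld: $5,107.61 × 0.0861 = $439.77
Medicare tax: $5,456.03 × 0.0225 = $122.76
State disability insurance: $5,456.03 × 0.009 = $49.10
Paid family leave insurance: $5,456.03 × 0.007 = $38.19
Health insurance premium: $131.50
Total deductions = $348.42 + $884.64 + $439.77 + $122.76 + $49.10 + $38.19 + $131.50 = $2,014.38
Net pay = $5,456.03 − $2,014.38 = $3,441.65

$3,441.65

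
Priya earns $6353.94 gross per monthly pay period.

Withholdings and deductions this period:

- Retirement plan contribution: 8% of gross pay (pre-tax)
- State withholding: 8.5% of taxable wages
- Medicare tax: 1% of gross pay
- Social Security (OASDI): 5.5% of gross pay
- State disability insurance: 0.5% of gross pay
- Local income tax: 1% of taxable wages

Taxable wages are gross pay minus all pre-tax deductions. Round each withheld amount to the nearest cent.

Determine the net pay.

Retirement plan contribution: $6353.94 × 0.08 = $508.32
Taxable wages = $6353.94 − $508.32 = $5845.62
State withholding: $5845.62 × 0.085 = $496.88
Local income tax: $5845.62 × 0.01 = $58.46
State disability insurance: $6353.94 × 0.005 = $31.77
Medicare tax: $6353.94 × 0.01 = $63.54
Social Security (OASDI): $6353.94 × 0.055 = $349.47
Total deductions = $508.32 + $496.88 + $58.46 + $31.77 + $63.54 + $349.47 = $1508.44
Net pay = $6353.94 − $1508.44 = $4845.50

$4845.50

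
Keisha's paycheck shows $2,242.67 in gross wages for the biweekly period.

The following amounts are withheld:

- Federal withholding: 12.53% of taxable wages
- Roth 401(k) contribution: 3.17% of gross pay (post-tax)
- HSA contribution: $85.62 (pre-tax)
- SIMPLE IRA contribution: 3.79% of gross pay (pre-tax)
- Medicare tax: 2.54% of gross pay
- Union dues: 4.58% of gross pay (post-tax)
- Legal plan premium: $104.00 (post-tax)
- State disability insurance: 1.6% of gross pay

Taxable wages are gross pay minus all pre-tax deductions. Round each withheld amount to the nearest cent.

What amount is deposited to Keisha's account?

$1,441.78

HSA contribution: $85.62
SIMPLE IRA contribution: $2,242.67 × 0.0379 = $85.00
Pre-tax total = $85.62 + $85.00 = $170.62
Taxable wages = $2,242.67 − $170.62 = $2,072.05
Federal withholding: $2,072.05 × 0.1253 = $259.63
State disability insurance: $2,242.67 × 0.016 = $35.88
Medicare tax: $2,242.67 × 0.0254 = $56.96
Roth 401(k) contribution: $2,242.67 × 0.0317 = $71.09
Union dues: $2,242.67 × 0.0458 = $102.71
Legal plan premium: $104.00
Total deductions = $85.62 + $85.00 + $259.63 + $35.88 + $56.96 + $71.09 + $102.71 + $104.00 = $800.89
Net pay = $2,242.67 − $800.89 = $1,441.78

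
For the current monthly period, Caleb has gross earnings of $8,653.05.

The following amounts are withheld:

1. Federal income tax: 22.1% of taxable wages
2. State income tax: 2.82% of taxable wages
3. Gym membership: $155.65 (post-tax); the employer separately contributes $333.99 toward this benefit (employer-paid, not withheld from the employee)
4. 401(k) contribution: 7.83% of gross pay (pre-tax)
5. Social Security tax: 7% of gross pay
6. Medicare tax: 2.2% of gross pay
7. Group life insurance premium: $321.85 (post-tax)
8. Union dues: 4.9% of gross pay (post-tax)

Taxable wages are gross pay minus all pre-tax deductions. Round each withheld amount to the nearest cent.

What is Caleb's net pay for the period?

$4,290.44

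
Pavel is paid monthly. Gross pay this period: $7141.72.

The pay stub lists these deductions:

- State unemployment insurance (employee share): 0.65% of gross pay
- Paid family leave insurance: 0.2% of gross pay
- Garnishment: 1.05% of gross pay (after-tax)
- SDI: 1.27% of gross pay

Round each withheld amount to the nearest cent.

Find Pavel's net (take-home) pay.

$6915.33

Paid family leave insurance: $7141.72 × 0.002 = $14.28
State unemployment insurance (employee share): $7141.72 × 0.0065 = $46.42
SDI: $7141.72 × 0.0127 = $90.70
Garnishment: $7141.72 × 0.0105 = $74.99
Total deductions = $14.28 + $46.42 + $90.70 + $74.99 = $226.39
Net pay = $7141.72 − $226.39 = $6915.33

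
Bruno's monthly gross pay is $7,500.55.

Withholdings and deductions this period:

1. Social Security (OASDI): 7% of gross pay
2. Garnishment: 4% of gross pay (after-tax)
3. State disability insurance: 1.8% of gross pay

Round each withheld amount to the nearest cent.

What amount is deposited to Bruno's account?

$6,540.48

Social Security (OASDI): $7,500.55 × 0.07 = $525.04
State disability insurance: $7,500.55 × 0.018 = $135.01
Garnishment: $7,500.55 × 0.04 = $300.02
Total deductions = $525.04 + $135.01 + $300.02 = $960.07
Net pay = $7,500.55 − $960.07 = $6,540.48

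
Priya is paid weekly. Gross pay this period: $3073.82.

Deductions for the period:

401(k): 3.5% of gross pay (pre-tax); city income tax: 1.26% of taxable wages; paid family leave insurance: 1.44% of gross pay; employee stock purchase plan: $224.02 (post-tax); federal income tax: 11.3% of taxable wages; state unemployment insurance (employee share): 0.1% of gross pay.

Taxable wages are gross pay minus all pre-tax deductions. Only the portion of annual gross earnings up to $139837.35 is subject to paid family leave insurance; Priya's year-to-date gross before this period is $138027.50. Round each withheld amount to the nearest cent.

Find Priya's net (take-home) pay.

$2340.53

401(k): $3073.82 × 0.035 = $107.58
Taxable wages = $3073.82 − $107.58 = $2966.24
Federal income tax: $2966.24 × 0.113 = $335.19
City income tax: $2966.24 × 0.0126 = $37.37
Paid family leave insurance: only $139837.35 − $138027.50 = $1809.85 of this check is subject → $1809.85 × 0.0144 = $26.06
State unemployment insurance (employee share): $3073.82 × 0.001 = $3.07
Employee stock purchase plan: $224.02
Total deductions = $107.58 + $335.19 + $37.37 + $26.06 + $3.07 + $224.02 = $733.29
Net pay = $3073.82 − $733.29 = $2340.53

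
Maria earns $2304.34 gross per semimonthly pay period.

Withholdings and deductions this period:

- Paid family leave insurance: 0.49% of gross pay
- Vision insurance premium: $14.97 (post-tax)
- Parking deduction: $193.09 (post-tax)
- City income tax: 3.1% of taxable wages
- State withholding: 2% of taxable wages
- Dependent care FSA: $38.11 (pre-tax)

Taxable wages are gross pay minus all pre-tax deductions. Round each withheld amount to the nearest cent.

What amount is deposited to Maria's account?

$1931.31

Dependent care FSA: $38.11
Taxable wages = $2304.34 − $38.11 = $2266.23
City income tax: $2266.23 × 0.031 = $70.25
State withholding: $2266.23 × 0.02 = $45.32
Paid family leave insurance: $2304.34 × 0.0049 = $11.29
Vision insurance premium: $14.97
Parking deduction: $193.09
Total deductions = $38.11 + $70.25 + $45.32 + $11.29 + $14.97 + $193.09 = $373.03
Net pay = $2304.34 − $373.03 = $1931.31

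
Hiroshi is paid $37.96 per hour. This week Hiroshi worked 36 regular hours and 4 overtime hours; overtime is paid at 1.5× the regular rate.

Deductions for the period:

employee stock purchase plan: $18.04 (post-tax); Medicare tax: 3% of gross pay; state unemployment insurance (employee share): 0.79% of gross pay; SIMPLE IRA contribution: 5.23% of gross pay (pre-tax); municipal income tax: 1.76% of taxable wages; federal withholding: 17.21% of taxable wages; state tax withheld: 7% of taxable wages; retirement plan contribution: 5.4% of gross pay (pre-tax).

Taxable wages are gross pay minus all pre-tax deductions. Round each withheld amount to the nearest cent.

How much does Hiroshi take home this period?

Regular pay: 36 × $37.96 = $1,366.56
Overtime pay: 4 × $37.96 × 1.5 = $227.76
Gross pay = $1,366.56 + $227.76 = $1,594.32
Retirement plan contribution: $1,594.32 × 0.054 = $86.09
SIMPLE IRA contribution: $1,594.32 × 0.0523 = $83.38
Pre-tax total = $86.09 + $83.38 = $169.47
Taxable wages = $1,594.32 − $169.47 = $1,424.85
Federal withholding: $1,424.85 × 0.1721 = $245.22
Municipal income tax: $1,424.85 × 0.0176 = $25.08
State tax withheld: $1,424.85 × 0.07 = $99.74
State unemployment insurance (employee share): $1,594.32 × 0.0079 = $12.60
Medicare tax: $1,594.32 × 0.03 = $47.83
Employee stock purchase plan: $18.04
Total deductions = $86.09 + $83.38 + $245.22 + $25.08 + $99.74 + $12.60 + $47.83 + $18.04 = $617.98
Net pay = $1,594.32 − $617.98 = $976.34

$976.34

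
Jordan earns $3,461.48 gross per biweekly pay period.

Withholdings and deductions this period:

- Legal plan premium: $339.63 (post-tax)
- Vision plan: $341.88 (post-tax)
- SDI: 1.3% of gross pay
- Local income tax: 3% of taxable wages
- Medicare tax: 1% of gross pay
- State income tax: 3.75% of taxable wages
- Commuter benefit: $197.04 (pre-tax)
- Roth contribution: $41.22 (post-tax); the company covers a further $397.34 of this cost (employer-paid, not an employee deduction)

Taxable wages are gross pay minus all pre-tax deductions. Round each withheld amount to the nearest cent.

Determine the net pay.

$2,241.75

Commuter benefit: $197.04
Taxable wages = $3,461.48 − $197.04 = $3,264.44
State income tax: $3,264.44 × 0.0375 = $122.42
Local income tax: $3,264.44 × 0.03 = $97.93
SDI: $3,461.48 × 0.013 = $45.00
Medicare tax: $3,461.48 × 0.01 = $34.61
Roth contribution: $41.22
Vision plan: $341.88
Legal plan premium: $339.63
(Employer's $397.34 toward Roth contribution is not withheld from the employee.)
Total deductions = $197.04 + $122.42 + $97.93 + $45.00 + $34.61 + $41.22 + $341.88 + $339.63 = $1,219.73
Net pay = $3,461.48 − $1,219.73 = $2,241.75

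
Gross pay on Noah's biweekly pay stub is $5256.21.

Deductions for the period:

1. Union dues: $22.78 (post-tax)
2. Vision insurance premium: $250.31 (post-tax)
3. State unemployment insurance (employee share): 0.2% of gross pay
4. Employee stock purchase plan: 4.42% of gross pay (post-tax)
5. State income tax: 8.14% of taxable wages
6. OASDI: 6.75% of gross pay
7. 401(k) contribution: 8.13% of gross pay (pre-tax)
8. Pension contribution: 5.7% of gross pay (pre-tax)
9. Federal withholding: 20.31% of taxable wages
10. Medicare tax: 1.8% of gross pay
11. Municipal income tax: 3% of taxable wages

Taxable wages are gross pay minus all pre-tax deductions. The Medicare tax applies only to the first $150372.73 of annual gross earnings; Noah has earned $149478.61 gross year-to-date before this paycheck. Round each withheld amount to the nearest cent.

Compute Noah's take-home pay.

$2218.02

401(k) contribution: $5256.21 × 0.0813 = $427.33
Pension contribution: $5256.21 × 0.057 = $299.60
Pre-tax total = $427.33 + $299.60 = $726.93
Taxable wages = $5256.21 − $726.93 = $4529.28
Municipal income tax: $4529.28 × 0.03 = $135.88
State income tax: $4529.28 × 0.0814 = $368.68
Federal withholding: $4529.28 × 0.2031 = $919.90
Medicare tax: only $150372.73 − $149478.61 = $894.12 of this check is subject → $894.12 × 0.018 = $16.09
State unemployment insurance (employee share): $5256.21 × 0.002 = $10.51
OASDI: $5256.21 × 0.0675 = $354.79
Union dues: $22.78
Employee stock purchase plan: $5256.21 × 0.0442 = $232.32
Vision insurance premium: $250.31
Total deductions = $427.33 + $299.60 + $135.88 + $368.68 + $919.90 + $16.09 + $10.51 + $354.79 + $22.78 + $232.32 + $250.31 = $3038.19
Net pay = $5256.21 − $3038.19 = $2218.02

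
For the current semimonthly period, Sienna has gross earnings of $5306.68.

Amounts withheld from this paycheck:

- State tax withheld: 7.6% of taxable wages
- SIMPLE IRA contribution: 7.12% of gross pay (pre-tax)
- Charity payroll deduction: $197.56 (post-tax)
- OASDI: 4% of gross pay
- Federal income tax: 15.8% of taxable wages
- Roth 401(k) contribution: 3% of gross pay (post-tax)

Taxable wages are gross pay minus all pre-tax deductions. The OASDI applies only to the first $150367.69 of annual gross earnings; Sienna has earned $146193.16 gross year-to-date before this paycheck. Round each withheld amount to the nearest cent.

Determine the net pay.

SIMPLE IRA contribution: $5306.68 × 0.0712 = $377.84
Taxable wages = $5306.68 − $377.84 = $4928.84
State tax withheld: $4928.84 × 0.076 = $374.59
Federal income tax: $4928.84 × 0.158 = $778.76
OASDI: only $150367.69 − $146193.16 = $4174.53 of this check is subject → $4174.53 × 0.04 = $166.98
Roth 401(k) contribution: $5306.68 × 0.03 = $159.20
Charity payroll deduction: $197.56
Total deductions = $377.84 + $374.59 + $778.76 + $166.98 + $159.20 + $197.56 = $2054.93
Net pay = $5306.68 − $2054.93 = $3251.75

$3251.75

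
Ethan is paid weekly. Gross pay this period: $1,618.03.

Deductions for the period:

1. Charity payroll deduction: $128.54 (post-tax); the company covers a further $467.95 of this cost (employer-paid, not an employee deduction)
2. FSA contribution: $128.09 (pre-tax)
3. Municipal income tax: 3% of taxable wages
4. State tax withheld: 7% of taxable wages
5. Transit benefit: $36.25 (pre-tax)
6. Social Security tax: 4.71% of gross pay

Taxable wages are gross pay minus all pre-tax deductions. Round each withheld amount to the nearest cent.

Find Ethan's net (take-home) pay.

$1,103.57

FSA contribution: $128.09
Transit benefit: $36.25
Pre-tax total = $128.09 + $36.25 = $164.34
Taxable wages = $1,618.03 − $164.34 = $1,453.69
State tax withheld: $1,453.69 × 0.07 = $101.76
Municipal income tax: $1,453.69 × 0.03 = $43.61
Social Security tax: $1,618.03 × 0.0471 = $76.21
Charity payroll deduction: $128.54
(Employer's $467.95 toward charity payroll deduction is not withheld from the employee.)
Total deductions = $128.09 + $36.25 + $101.76 + $43.61 + $76.21 + $128.54 = $514.46
Net pay = $1,618.03 − $514.46 = $1,103.57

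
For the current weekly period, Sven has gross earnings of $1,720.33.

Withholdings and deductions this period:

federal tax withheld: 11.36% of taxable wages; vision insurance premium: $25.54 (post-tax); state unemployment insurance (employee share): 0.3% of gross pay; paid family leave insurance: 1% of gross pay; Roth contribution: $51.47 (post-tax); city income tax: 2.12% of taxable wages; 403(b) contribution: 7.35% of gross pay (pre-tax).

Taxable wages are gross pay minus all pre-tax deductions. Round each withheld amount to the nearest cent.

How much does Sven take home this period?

403(b) contribution: $1,720.33 × 0.0735 = $126.44
Taxable wages = $1,720.33 − $126.44 = $1,593.89
City income tax: $1,593.89 × 0.0212 = $33.79
Federal tax withheld: $1,593.89 × 0.1136 = $181.07
Paid family leave insurance: $1,720.33 × 0.01 = $17.20
State unemployment insurance (employee share): $1,720.33 × 0.003 = $5.16
Roth contribution: $51.47
Vision insurance premium: $25.54
Total deductions = $126.44 + $33.79 + $181.07 + $17.20 + $5.16 + $51.47 + $25.54 = $440.67
Net pay = $1,720.33 − $440.67 = $1,279.66

$1,279.66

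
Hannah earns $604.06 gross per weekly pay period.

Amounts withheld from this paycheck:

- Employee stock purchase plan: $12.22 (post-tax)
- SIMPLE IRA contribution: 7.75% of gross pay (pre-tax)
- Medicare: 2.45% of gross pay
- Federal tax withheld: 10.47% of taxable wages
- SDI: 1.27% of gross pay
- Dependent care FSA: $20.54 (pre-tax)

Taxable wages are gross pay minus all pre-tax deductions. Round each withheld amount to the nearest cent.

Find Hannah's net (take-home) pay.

SIMPLE IRA contribution: $604.06 × 0.0775 = $46.81
Dependent care FSA: $20.54
Pre-tax total = $46.81 + $20.54 = $67.35
Taxable wages = $604.06 − $67.35 = $536.71
Federal tax withheld: $536.71 × 0.1047 = $56.19
SDI: $604.06 × 0.0127 = $7.67
Medicare: $604.06 × 0.0245 = $14.80
Employee stock purchase plan: $12.22
Total deductions = $46.81 + $20.54 + $56.19 + $7.67 + $14.80 + $12.22 = $158.23
Net pay = $604.06 − $158.23 = $445.83

$445.83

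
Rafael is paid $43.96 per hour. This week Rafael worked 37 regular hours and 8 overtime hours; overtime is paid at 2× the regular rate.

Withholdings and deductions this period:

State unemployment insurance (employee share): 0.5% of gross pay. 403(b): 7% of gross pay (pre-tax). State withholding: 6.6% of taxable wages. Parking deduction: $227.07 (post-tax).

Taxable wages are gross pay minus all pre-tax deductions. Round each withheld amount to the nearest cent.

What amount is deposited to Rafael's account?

Regular pay: 37 × $43.96 = $1,626.52
Overtime pay: 8 × $43.96 × 2 = $703.36
Gross pay = $1,626.52 + $703.36 = $2,329.88
403(b): $2,329.88 × 0.07 = $163.09
Taxable wages = $2,329.88 − $163.09 = $2,166.79
State withholding: $2,166.79 × 0.066 = $143.01
State unemployment insurance (employee share): $2,329.88 × 0.005 = $11.65
Parking deduction: $227.07
Total deductions = $163.09 + $143.01 + $11.65 + $227.07 = $544.82
Net pay = $2,329.88 − $544.82 = $1,785.06

$1,785.06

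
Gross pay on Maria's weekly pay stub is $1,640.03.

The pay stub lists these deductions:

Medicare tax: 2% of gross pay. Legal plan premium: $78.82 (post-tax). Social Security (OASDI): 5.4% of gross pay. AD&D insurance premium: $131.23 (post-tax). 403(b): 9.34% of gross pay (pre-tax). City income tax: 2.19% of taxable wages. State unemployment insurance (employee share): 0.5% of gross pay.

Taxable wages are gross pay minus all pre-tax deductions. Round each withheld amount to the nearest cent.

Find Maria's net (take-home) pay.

403(b): $1,640.03 × 0.0934 = $153.18
Taxable wages = $1,640.03 − $153.18 = $1,486.85
City income tax: $1,486.85 × 0.0219 = $32.56
Medicare tax: $1,640.03 × 0.02 = $32.80
Social Security (OASDI): $1,640.03 × 0.054 = $88.56
State unemployment insurance (employee share): $1,640.03 × 0.005 = $8.20
AD&D insurance premium: $131.23
Legal plan premium: $78.82
Total deductions = $153.18 + $32.56 + $32.80 + $88.56 + $8.20 + $131.23 + $78.82 = $525.35
Net pay = $1,640.03 − $525.35 = $1,114.68

$1,114.68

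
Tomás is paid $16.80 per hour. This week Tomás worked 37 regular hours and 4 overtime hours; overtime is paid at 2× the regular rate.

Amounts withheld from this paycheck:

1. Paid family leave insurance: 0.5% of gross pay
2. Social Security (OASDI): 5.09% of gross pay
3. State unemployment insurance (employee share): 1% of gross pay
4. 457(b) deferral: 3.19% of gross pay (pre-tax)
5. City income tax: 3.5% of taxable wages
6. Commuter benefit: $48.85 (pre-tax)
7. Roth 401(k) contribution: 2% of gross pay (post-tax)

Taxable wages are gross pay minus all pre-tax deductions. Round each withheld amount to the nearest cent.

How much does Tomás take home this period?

$594.18

Regular pay: 37 × $16.80 = $621.60
Overtime pay: 4 × $16.80 × 2 = $134.40
Gross pay = $621.60 + $134.40 = $756.00
457(b) deferral: $756.00 × 0.0319 = $24.12
Commuter benefit: $48.85
Pre-tax total = $24.12 + $48.85 = $72.97
Taxable wages = $756.00 − $72.97 = $683.03
City income tax: $683.03 × 0.035 = $23.91
Social Security (OASDI): $756.00 × 0.0509 = $38.48
State unemployment insurance (employee share): $756.00 × 0.01 = $7.56
Paid family leave insurance: $756.00 × 0.005 = $3.78
Roth 401(k) contribution: $756.00 × 0.02 = $15.12
Total deductions = $24.12 + $48.85 + $23.91 + $38.48 + $7.56 + $3.78 + $15.12 = $161.82
Net pay = $756.00 − $161.82 = $594.18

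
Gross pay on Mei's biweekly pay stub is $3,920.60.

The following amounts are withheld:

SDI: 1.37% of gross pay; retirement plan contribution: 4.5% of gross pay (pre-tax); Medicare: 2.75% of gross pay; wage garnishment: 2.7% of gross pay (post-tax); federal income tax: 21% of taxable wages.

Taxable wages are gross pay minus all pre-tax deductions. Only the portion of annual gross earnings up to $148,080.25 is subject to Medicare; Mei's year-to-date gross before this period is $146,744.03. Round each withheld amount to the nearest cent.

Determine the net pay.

$2,761.57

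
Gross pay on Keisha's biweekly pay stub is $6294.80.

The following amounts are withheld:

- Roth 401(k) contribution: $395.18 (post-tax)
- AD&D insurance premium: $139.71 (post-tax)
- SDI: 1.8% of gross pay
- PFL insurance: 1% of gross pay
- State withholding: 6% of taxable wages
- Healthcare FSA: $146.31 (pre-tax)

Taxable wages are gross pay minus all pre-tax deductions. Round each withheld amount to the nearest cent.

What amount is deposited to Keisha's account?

$5068.43

Healthcare FSA: $146.31
Taxable wages = $6294.80 − $146.31 = $6148.49
State withholding: $6148.49 × 0.06 = $368.91
SDI: $6294.80 × 0.018 = $113.31
PFL insurance: $6294.80 × 0.01 = $62.95
AD&D insurance premium: $139.71
Roth 401(k) contribution: $395.18
Total deductions = $146.31 + $368.91 + $113.31 + $62.95 + $139.71 + $395.18 = $1226.37
Net pay = $6294.80 − $1226.37 = $5068.43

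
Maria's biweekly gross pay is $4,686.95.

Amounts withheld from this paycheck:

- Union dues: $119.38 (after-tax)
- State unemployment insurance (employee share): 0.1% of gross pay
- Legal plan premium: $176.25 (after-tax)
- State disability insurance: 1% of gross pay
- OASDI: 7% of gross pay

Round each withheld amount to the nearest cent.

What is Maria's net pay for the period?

OASDI: $4,686.95 × 0.07 = $328.09
State unemployment insurance (employee share): $4,686.95 × 0.001 = $4.69
State disability insurance: $4,686.95 × 0.01 = $46.87
Legal plan premium: $176.25
Union dues: $119.38
Total deductions = $328.09 + $4.69 + $46.87 + $176.25 + $119.38 = $675.28
Net pay = $4,686.95 − $675.28 = $4,011.67

$4,011.67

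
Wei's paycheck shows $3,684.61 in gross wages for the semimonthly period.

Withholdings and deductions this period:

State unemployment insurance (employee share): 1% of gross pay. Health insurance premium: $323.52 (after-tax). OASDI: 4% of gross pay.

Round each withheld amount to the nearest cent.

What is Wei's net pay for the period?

OASDI: $3,684.61 × 0.04 = $147.38
State unemployment insurance (employee share): $3,684.61 × 0.01 = $36.85
Health insurance premium: $323.52
Total deductions = $147.38 + $36.85 + $323.52 = $507.75
Net pay = $3,684.61 − $507.75 = $3,176.86

$3,176.86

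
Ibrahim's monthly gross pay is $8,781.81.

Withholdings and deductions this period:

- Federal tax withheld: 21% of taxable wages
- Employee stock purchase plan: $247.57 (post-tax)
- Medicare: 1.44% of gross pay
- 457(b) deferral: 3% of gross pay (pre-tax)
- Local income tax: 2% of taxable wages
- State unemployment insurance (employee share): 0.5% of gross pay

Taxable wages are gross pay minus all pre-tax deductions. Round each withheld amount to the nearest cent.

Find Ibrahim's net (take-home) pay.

457(b) deferral: $8,781.81 × 0.03 = $263.45
Taxable wages = $8,781.81 − $263.45 = $8,518.36
Local income tax: $8,518.36 × 0.02 = $170.37
Federal tax withheld: $8,518.36 × 0.21 = $1,788.86
Medicare: $8,781.81 × 0.0144 = $126.46
State unemployment insurance (employee share): $8,781.81 × 0.005 = $43.91
Employee stock purchase plan: $247.57
Total deductions = $263.45 + $170.37 + $1,788.86 + $126.46 + $43.91 + $247.57 = $2,640.62
Net pay = $8,781.81 − $2,640.62 = $6,141.19

$6,141.19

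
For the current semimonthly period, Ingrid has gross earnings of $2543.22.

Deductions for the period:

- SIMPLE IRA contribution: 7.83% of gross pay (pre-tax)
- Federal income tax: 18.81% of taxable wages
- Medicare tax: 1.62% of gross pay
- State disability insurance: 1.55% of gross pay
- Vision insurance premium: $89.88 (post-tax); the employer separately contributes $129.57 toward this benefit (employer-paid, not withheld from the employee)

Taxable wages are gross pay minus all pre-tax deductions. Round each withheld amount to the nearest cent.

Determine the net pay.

$1732.67

SIMPLE IRA contribution: $2543.22 × 0.0783 = $199.13
Taxable wages = $2543.22 − $199.13 = $2344.09
Federal income tax: $2344.09 × 0.1881 = $440.92
Medicare tax: $2543.22 × 0.0162 = $41.20
State disability insurance: $2543.22 × 0.0155 = $39.42
Vision insurance premium: $89.88
(Employer's $129.57 toward vision insurance premium is not withheld from the employee.)
Total deductions = $199.13 + $440.92 + $41.20 + $39.42 + $89.88 = $810.55
Net pay = $2543.22 − $810.55 = $1732.67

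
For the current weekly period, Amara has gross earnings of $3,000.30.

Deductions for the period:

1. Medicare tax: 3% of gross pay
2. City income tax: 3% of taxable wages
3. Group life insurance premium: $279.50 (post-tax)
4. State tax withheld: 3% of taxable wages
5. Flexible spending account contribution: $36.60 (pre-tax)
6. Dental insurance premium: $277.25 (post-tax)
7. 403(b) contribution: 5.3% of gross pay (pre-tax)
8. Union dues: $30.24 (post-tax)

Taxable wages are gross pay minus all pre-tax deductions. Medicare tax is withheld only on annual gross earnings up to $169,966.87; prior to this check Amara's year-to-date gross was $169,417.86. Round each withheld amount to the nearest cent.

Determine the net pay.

403(b) contribution: $3,000.30 × 0.053 = $159.02
Flexible spending account contribution: $36.60
Pre-tax total = $159.02 + $36.60 = $195.62
Taxable wages = $3,000.30 − $195.62 = $2,804.68
State tax withheld: $2,804.68 × 0.03 = $84.14
City income tax: $2,804.68 × 0.03 = $84.14
Medicare tax: only $169,966.87 − $169,417.86 = $549.01 of this check is subject → $549.01 × 0.03 = $16.47
Union dues: $30.24
Dental insurance premium: $277.25
Group life insurance premium: $279.50
Total deductions = $159.02 + $36.60 + $84.14 + $84.14 + $16.47 + $30.24 + $277.25 + $279.50 = $967.36
Net pay = $3,000.30 − $967.36 = $2,032.94

$2,032.94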